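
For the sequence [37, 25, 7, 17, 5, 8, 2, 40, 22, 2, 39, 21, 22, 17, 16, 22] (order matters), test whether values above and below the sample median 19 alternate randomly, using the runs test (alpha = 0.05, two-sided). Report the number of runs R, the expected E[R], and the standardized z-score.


Step 1: Compute median = 19; label A = above, B = below.
Labels in order: AABBBBBAABAAABBA  (n_A = 8, n_B = 8)
Step 2: Count runs R = 7.
Step 3: Under H0 (random ordering), E[R] = 2*n_A*n_B/(n_A+n_B) + 1 = 2*8*8/16 + 1 = 9.0000.
        Var[R] = 2*n_A*n_B*(2*n_A*n_B - n_A - n_B) / ((n_A+n_B)^2 * (n_A+n_B-1)) = 14336/3840 = 3.7333.
        SD[R] = 1.9322.
Step 4: Continuity-corrected z = (R + 0.5 - E[R]) / SD[R] = (7 + 0.5 - 9.0000) / 1.9322 = -0.7763.
Step 5: Two-sided p-value via normal approximation = 2*(1 - Phi(|z|)) = 0.437558.
Step 6: alpha = 0.05. fail to reject H0.

R = 7, z = -0.7763, p = 0.437558, fail to reject H0.


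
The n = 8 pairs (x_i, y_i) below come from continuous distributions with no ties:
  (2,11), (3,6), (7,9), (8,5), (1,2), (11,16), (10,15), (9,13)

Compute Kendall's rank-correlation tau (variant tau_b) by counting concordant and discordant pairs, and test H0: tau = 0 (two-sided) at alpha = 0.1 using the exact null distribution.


Step 1: Enumerate the 28 unordered pairs (i,j) with i<j and classify each by sign(x_j-x_i) * sign(y_j-y_i).
  (1,2):dx=+1,dy=-5->D; (1,3):dx=+5,dy=-2->D; (1,4):dx=+6,dy=-6->D; (1,5):dx=-1,dy=-9->C
  (1,6):dx=+9,dy=+5->C; (1,7):dx=+8,dy=+4->C; (1,8):dx=+7,dy=+2->C; (2,3):dx=+4,dy=+3->C
  (2,4):dx=+5,dy=-1->D; (2,5):dx=-2,dy=-4->C; (2,6):dx=+8,dy=+10->C; (2,7):dx=+7,dy=+9->C
  (2,8):dx=+6,dy=+7->C; (3,4):dx=+1,dy=-4->D; (3,5):dx=-6,dy=-7->C; (3,6):dx=+4,dy=+7->C
  (3,7):dx=+3,dy=+6->C; (3,8):dx=+2,dy=+4->C; (4,5):dx=-7,dy=-3->C; (4,6):dx=+3,dy=+11->C
  (4,7):dx=+2,dy=+10->C; (4,8):dx=+1,dy=+8->C; (5,6):dx=+10,dy=+14->C; (5,7):dx=+9,dy=+13->C
  (5,8):dx=+8,dy=+11->C; (6,7):dx=-1,dy=-1->C; (6,8):dx=-2,dy=-3->C; (7,8):dx=-1,dy=-2->C
Step 2: C = 23, D = 5, total pairs = 28.
Step 3: tau = (C - D)/(n(n-1)/2) = (23 - 5)/28 = 0.642857.
Step 4: Exact two-sided p-value (enumerate n! = 40320 permutations of y under H0): p = 0.031151.
Step 5: alpha = 0.1. reject H0.

tau_b = 0.6429 (C=23, D=5), p = 0.031151, reject H0.


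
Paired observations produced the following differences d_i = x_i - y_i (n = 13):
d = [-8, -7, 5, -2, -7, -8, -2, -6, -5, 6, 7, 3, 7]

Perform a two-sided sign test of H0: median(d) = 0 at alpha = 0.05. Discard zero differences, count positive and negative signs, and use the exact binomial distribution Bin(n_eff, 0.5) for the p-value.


Step 1: Discard zero differences. Original n = 13; n_eff = number of nonzero differences = 13.
Nonzero differences (with sign): -8, -7, +5, -2, -7, -8, -2, -6, -5, +6, +7, +3, +7
Step 2: Count signs: positive = 5, negative = 8.
Step 3: Under H0: P(positive) = 0.5, so the number of positives S ~ Bin(13, 0.5).
Step 4: Two-sided exact p-value = sum of Bin(13,0.5) probabilities at or below the observed probability = 0.581055.
Step 5: alpha = 0.05. fail to reject H0.

n_eff = 13, pos = 5, neg = 8, p = 0.581055, fail to reject H0.


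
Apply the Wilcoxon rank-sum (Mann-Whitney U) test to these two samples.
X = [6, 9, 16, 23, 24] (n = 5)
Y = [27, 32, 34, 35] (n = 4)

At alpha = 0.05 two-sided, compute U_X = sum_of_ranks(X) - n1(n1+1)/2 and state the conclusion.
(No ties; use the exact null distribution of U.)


Step 1: Combine and sort all 9 observations; assign midranks.
sorted (value, group): (6,X), (9,X), (16,X), (23,X), (24,X), (27,Y), (32,Y), (34,Y), (35,Y)
ranks: 6->1, 9->2, 16->3, 23->4, 24->5, 27->6, 32->7, 34->8, 35->9
Step 2: Rank sum for X: R1 = 1 + 2 + 3 + 4 + 5 = 15.
Step 3: U_X = R1 - n1(n1+1)/2 = 15 - 5*6/2 = 15 - 15 = 0.
       U_Y = n1*n2 - U_X = 20 - 0 = 20.
Step 4: No ties, so the exact null distribution of U (based on enumerating the C(9,5) = 126 equally likely rank assignments) gives the two-sided p-value.
Step 5: p-value = 0.015873; compare to alpha = 0.05. reject H0.

U_X = 0, p = 0.015873, reject H0 at alpha = 0.05.


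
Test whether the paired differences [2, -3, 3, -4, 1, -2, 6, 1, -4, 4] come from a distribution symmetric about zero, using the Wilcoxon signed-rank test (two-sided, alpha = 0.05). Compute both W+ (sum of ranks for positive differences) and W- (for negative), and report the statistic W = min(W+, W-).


Step 1: Drop any zero differences (none here) and take |d_i|.
|d| = [2, 3, 3, 4, 1, 2, 6, 1, 4, 4]
Step 2: Midrank |d_i| (ties get averaged ranks).
ranks: |2|->3.5, |3|->5.5, |3|->5.5, |4|->8, |1|->1.5, |2|->3.5, |6|->10, |1|->1.5, |4|->8, |4|->8
Step 3: Attach original signs; sum ranks with positive sign and with negative sign.
W+ = 3.5 + 5.5 + 1.5 + 10 + 1.5 + 8 = 30
W- = 5.5 + 8 + 3.5 + 8 = 25
(Check: W+ + W- = 55 should equal n(n+1)/2 = 55.)
Step 4: Test statistic W = min(W+, W-) = 25.
Step 5: Ties in |d|, so use the tie-corrected normal approximation.
        E[W] = n(n+1)/4 = 10*11/4 = 27.5.
        Tie groups: |d|=1 (t=2), |d|=2 (t=2), |d|=3 (t=2), |d|=4 (t=3); sum(t^3 - t) = 42.
        Var[W] = n(n+1)(2n+1)/24 - sum(t^3-t)/48 = 2310/24 - 42/48 = 95.375.
        z = (W - E[W]) / sqrt(Var[W]) = (25 - 27.5) / 9.7660 = -0.2560.
        Two-sided p = 2*Phi(z) = 0.797959.
Step 6: alpha = 0.05. fail to reject H0.

W+ = 30, W- = 25, W = min = 25, p = 0.797959, fail to reject H0.


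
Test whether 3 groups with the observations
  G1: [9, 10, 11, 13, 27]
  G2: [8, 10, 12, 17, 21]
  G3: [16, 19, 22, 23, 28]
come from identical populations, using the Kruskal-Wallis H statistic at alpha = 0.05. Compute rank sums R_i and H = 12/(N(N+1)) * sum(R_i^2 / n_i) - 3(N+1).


Step 1: Combine all N = 15 observations and assign midranks.
sorted (value, group, rank): (8,G2,1), (9,G1,2), (10,G1,3.5), (10,G2,3.5), (11,G1,5), (12,G2,6), (13,G1,7), (16,G3,8), (17,G2,9), (19,G3,10), (21,G2,11), (22,G3,12), (23,G3,13), (27,G1,14), (28,G3,15)
Step 2: Sum ranks within each group.
R_1 = 31.5 (n_1 = 5)
R_2 = 30.5 (n_2 = 5)
R_3 = 58 (n_3 = 5)
Step 3: H = 12/(N(N+1)) * sum(R_i^2/n_i) - 3(N+1)
     = 12/(15*16) * (31.5^2/5 + 30.5^2/5 + 58^2/5) - 3*16
     = 0.050000 * 1057.3 - 48
     = 4.865000.
Step 4: Ties present; correction factor C = 1 - 6/(15^3 - 15) = 0.998214. Corrected H = 4.865000 / 0.998214 = 4.873703.
Step 5: Under H0, H ~ chi^2(2); p-value = 0.087436.
Step 6: alpha = 0.05. fail to reject H0.

H = 4.8737, df = 2, p = 0.087436, fail to reject H0.


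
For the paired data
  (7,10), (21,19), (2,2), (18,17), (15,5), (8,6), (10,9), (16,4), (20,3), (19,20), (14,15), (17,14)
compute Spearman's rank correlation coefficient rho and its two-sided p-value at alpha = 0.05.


Step 1: Rank x and y separately (midranks; no ties here).
rank(x): 7->2, 21->12, 2->1, 18->9, 15->6, 8->3, 10->4, 16->7, 20->11, 19->10, 14->5, 17->8
rank(y): 10->7, 19->11, 2->1, 17->10, 5->4, 6->5, 9->6, 4->3, 3->2, 20->12, 15->9, 14->8
Step 2: d_i = R_x(i) - R_y(i); compute d_i^2.
  (2-7)^2=25, (12-11)^2=1, (1-1)^2=0, (9-10)^2=1, (6-4)^2=4, (3-5)^2=4, (4-6)^2=4, (7-3)^2=16, (11-2)^2=81, (10-12)^2=4, (5-9)^2=16, (8-8)^2=0
sum(d^2) = 156.
Step 3: rho = 1 - 6*156 / (12*(12^2 - 1)) = 1 - 936/1716 = 0.454545.
Step 4: Under H0, t = rho * sqrt((n-2)/(1-rho^2)) = 1.6137 ~ t(10).
Step 5: Two-sided p-value from the t-distribution with 10 df = 0.137658.
Step 6: alpha = 0.05. fail to reject H0.

rho = 0.4545, p = 0.137658, fail to reject H0 at alpha = 0.05.


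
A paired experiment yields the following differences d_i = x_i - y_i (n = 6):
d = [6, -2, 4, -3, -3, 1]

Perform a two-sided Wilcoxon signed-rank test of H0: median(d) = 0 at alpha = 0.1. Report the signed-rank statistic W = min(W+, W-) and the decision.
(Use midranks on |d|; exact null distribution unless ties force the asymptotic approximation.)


Step 1: Drop any zero differences (none here) and take |d_i|.
|d| = [6, 2, 4, 3, 3, 1]
Step 2: Midrank |d_i| (ties get averaged ranks).
ranks: |6|->6, |2|->2, |4|->5, |3|->3.5, |3|->3.5, |1|->1
Step 3: Attach original signs; sum ranks with positive sign and with negative sign.
W+ = 6 + 5 + 1 = 12
W- = 2 + 3.5 + 3.5 = 9
(Check: W+ + W- = 21 should equal n(n+1)/2 = 21.)
Step 4: Test statistic W = min(W+, W-) = 9.
Step 5: Ties in |d|, so use the tie-corrected normal approximation.
        E[W] = n(n+1)/4 = 6*7/4 = 10.5.
        Tie groups: |d|=3 (t=2); sum(t^3 - t) = 6.
        Var[W] = n(n+1)(2n+1)/24 - sum(t^3-t)/48 = 546/24 - 6/48 = 22.625.
        z = (W - E[W]) / sqrt(Var[W]) = (9 - 10.5) / 4.7566 = -0.3154.
        Two-sided p = 2*Phi(z) = 0.752494.
Step 6: alpha = 0.1. fail to reject H0.

W+ = 12, W- = 9, W = min = 9, p = 0.752494, fail to reject H0.


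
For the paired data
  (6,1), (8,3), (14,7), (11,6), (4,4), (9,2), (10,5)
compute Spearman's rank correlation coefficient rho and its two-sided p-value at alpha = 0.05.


Step 1: Rank x and y separately (midranks; no ties here).
rank(x): 6->2, 8->3, 14->7, 11->6, 4->1, 9->4, 10->5
rank(y): 1->1, 3->3, 7->7, 6->6, 4->4, 2->2, 5->5
Step 2: d_i = R_x(i) - R_y(i); compute d_i^2.
  (2-1)^2=1, (3-3)^2=0, (7-7)^2=0, (6-6)^2=0, (1-4)^2=9, (4-2)^2=4, (5-5)^2=0
sum(d^2) = 14.
Step 3: rho = 1 - 6*14 / (7*(7^2 - 1)) = 1 - 84/336 = 0.750000.
Step 4: Under H0, t = rho * sqrt((n-2)/(1-rho^2)) = 2.5355 ~ t(5).
Step 5: Two-sided p-value from the t-distribution with 5 df = 0.052181.
Step 6: alpha = 0.05. fail to reject H0.

rho = 0.7500, p = 0.052181, fail to reject H0 at alpha = 0.05.


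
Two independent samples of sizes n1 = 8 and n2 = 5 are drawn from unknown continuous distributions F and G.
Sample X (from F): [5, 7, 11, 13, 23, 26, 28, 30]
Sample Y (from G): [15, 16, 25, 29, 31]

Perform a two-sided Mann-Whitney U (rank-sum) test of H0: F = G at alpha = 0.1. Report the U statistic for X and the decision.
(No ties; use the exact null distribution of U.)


Step 1: Combine and sort all 13 observations; assign midranks.
sorted (value, group): (5,X), (7,X), (11,X), (13,X), (15,Y), (16,Y), (23,X), (25,Y), (26,X), (28,X), (29,Y), (30,X), (31,Y)
ranks: 5->1, 7->2, 11->3, 13->4, 15->5, 16->6, 23->7, 25->8, 26->9, 28->10, 29->11, 30->12, 31->13
Step 2: Rank sum for X: R1 = 1 + 2 + 3 + 4 + 7 + 9 + 10 + 12 = 48.
Step 3: U_X = R1 - n1(n1+1)/2 = 48 - 8*9/2 = 48 - 36 = 12.
       U_Y = n1*n2 - U_X = 40 - 12 = 28.
Step 4: No ties, so the exact null distribution of U (based on enumerating the C(13,8) = 1287 equally likely rank assignments) gives the two-sided p-value.
Step 5: p-value = 0.284382; compare to alpha = 0.1. fail to reject H0.

U_X = 12, p = 0.284382, fail to reject H0 at alpha = 0.1.


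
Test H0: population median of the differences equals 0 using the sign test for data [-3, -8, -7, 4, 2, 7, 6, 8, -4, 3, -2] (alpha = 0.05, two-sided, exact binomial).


Step 1: Discard zero differences. Original n = 11; n_eff = number of nonzero differences = 11.
Nonzero differences (with sign): -3, -8, -7, +4, +2, +7, +6, +8, -4, +3, -2
Step 2: Count signs: positive = 6, negative = 5.
Step 3: Under H0: P(positive) = 0.5, so the number of positives S ~ Bin(11, 0.5).
Step 4: Two-sided exact p-value = sum of Bin(11,0.5) probabilities at or below the observed probability = 1.000000.
Step 5: alpha = 0.05. fail to reject H0.

n_eff = 11, pos = 6, neg = 5, p = 1.000000, fail to reject H0.


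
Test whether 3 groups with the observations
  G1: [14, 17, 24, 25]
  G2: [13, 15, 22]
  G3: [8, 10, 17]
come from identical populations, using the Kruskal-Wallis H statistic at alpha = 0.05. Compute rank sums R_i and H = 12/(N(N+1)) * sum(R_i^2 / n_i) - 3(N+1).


Step 1: Combine all N = 10 observations and assign midranks.
sorted (value, group, rank): (8,G3,1), (10,G3,2), (13,G2,3), (14,G1,4), (15,G2,5), (17,G1,6.5), (17,G3,6.5), (22,G2,8), (24,G1,9), (25,G1,10)
Step 2: Sum ranks within each group.
R_1 = 29.5 (n_1 = 4)
R_2 = 16 (n_2 = 3)
R_3 = 9.5 (n_3 = 3)
Step 3: H = 12/(N(N+1)) * sum(R_i^2/n_i) - 3(N+1)
     = 12/(10*11) * (29.5^2/4 + 16^2/3 + 9.5^2/3) - 3*11
     = 0.109091 * 332.979 - 33
     = 3.325000.
Step 4: Ties present; correction factor C = 1 - 6/(10^3 - 10) = 0.993939. Corrected H = 3.325000 / 0.993939 = 3.345274.
Step 5: Under H0, H ~ chi^2(2); p-value = 0.187751.
Step 6: alpha = 0.05. fail to reject H0.

H = 3.3453, df = 2, p = 0.187751, fail to reject H0.


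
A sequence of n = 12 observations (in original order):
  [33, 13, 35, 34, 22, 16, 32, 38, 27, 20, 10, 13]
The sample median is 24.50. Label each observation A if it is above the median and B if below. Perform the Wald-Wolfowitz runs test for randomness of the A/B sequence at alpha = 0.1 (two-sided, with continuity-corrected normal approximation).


Step 1: Compute median = 24.50; label A = above, B = below.
Labels in order: ABAABBAAABBB  (n_A = 6, n_B = 6)
Step 2: Count runs R = 6.
Step 3: Under H0 (random ordering), E[R] = 2*n_A*n_B/(n_A+n_B) + 1 = 2*6*6/12 + 1 = 7.0000.
        Var[R] = 2*n_A*n_B*(2*n_A*n_B - n_A - n_B) / ((n_A+n_B)^2 * (n_A+n_B-1)) = 4320/1584 = 2.7273.
        SD[R] = 1.6514.
Step 4: Continuity-corrected z = (R + 0.5 - E[R]) / SD[R] = (6 + 0.5 - 7.0000) / 1.6514 = -0.3028.
Step 5: Two-sided p-value via normal approximation = 2*(1 - Phi(|z|)) = 0.762069.
Step 6: alpha = 0.1. fail to reject H0.

R = 6, z = -0.3028, p = 0.762069, fail to reject H0.


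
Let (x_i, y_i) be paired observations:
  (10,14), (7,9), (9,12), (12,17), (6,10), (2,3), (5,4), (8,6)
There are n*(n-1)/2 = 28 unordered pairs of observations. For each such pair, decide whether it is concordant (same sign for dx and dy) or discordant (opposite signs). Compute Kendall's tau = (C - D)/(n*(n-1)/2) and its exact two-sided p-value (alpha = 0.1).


Step 1: Enumerate the 28 unordered pairs (i,j) with i<j and classify each by sign(x_j-x_i) * sign(y_j-y_i).
  (1,2):dx=-3,dy=-5->C; (1,3):dx=-1,dy=-2->C; (1,4):dx=+2,dy=+3->C; (1,5):dx=-4,dy=-4->C
  (1,6):dx=-8,dy=-11->C; (1,7):dx=-5,dy=-10->C; (1,8):dx=-2,dy=-8->C; (2,3):dx=+2,dy=+3->C
  (2,4):dx=+5,dy=+8->C; (2,5):dx=-1,dy=+1->D; (2,6):dx=-5,dy=-6->C; (2,7):dx=-2,dy=-5->C
  (2,8):dx=+1,dy=-3->D; (3,4):dx=+3,dy=+5->C; (3,5):dx=-3,dy=-2->C; (3,6):dx=-7,dy=-9->C
  (3,7):dx=-4,dy=-8->C; (3,8):dx=-1,dy=-6->C; (4,5):dx=-6,dy=-7->C; (4,6):dx=-10,dy=-14->C
  (4,7):dx=-7,dy=-13->C; (4,8):dx=-4,dy=-11->C; (5,6):dx=-4,dy=-7->C; (5,7):dx=-1,dy=-6->C
  (5,8):dx=+2,dy=-4->D; (6,7):dx=+3,dy=+1->C; (6,8):dx=+6,dy=+3->C; (7,8):dx=+3,dy=+2->C
Step 2: C = 25, D = 3, total pairs = 28.
Step 3: tau = (C - D)/(n(n-1)/2) = (25 - 3)/28 = 0.785714.
Step 4: Exact two-sided p-value (enumerate n! = 40320 permutations of y under H0): p = 0.005506.
Step 5: alpha = 0.1. reject H0.

tau_b = 0.7857 (C=25, D=3), p = 0.005506, reject H0.


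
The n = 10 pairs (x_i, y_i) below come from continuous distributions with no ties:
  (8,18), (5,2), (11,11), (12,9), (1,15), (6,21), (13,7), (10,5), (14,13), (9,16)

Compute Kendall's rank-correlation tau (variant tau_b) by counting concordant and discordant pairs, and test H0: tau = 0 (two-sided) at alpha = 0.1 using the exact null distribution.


Step 1: Enumerate the 45 unordered pairs (i,j) with i<j and classify each by sign(x_j-x_i) * sign(y_j-y_i).
  (1,2):dx=-3,dy=-16->C; (1,3):dx=+3,dy=-7->D; (1,4):dx=+4,dy=-9->D; (1,5):dx=-7,dy=-3->C
  (1,6):dx=-2,dy=+3->D; (1,7):dx=+5,dy=-11->D; (1,8):dx=+2,dy=-13->D; (1,9):dx=+6,dy=-5->D
  (1,10):dx=+1,dy=-2->D; (2,3):dx=+6,dy=+9->C; (2,4):dx=+7,dy=+7->C; (2,5):dx=-4,dy=+13->D
  (2,6):dx=+1,dy=+19->C; (2,7):dx=+8,dy=+5->C; (2,8):dx=+5,dy=+3->C; (2,9):dx=+9,dy=+11->C
  (2,10):dx=+4,dy=+14->C; (3,4):dx=+1,dy=-2->D; (3,5):dx=-10,dy=+4->D; (3,6):dx=-5,dy=+10->D
  (3,7):dx=+2,dy=-4->D; (3,8):dx=-1,dy=-6->C; (3,9):dx=+3,dy=+2->C; (3,10):dx=-2,dy=+5->D
  (4,5):dx=-11,dy=+6->D; (4,6):dx=-6,dy=+12->D; (4,7):dx=+1,dy=-2->D; (4,8):dx=-2,dy=-4->C
  (4,9):dx=+2,dy=+4->C; (4,10):dx=-3,dy=+7->D; (5,6):dx=+5,dy=+6->C; (5,7):dx=+12,dy=-8->D
  (5,8):dx=+9,dy=-10->D; (5,9):dx=+13,dy=-2->D; (5,10):dx=+8,dy=+1->C; (6,7):dx=+7,dy=-14->D
  (6,8):dx=+4,dy=-16->D; (6,9):dx=+8,dy=-8->D; (6,10):dx=+3,dy=-5->D; (7,8):dx=-3,dy=-2->C
  (7,9):dx=+1,dy=+6->C; (7,10):dx=-4,dy=+9->D; (8,9):dx=+4,dy=+8->C; (8,10):dx=-1,dy=+11->D
  (9,10):dx=-5,dy=+3->D
Step 2: C = 18, D = 27, total pairs = 45.
Step 3: tau = (C - D)/(n(n-1)/2) = (18 - 27)/45 = -0.200000.
Step 4: Exact two-sided p-value (enumerate n! = 3628800 permutations of y under H0): p = 0.484313.
Step 5: alpha = 0.1. fail to reject H0.

tau_b = -0.2000 (C=18, D=27), p = 0.484313, fail to reject H0.


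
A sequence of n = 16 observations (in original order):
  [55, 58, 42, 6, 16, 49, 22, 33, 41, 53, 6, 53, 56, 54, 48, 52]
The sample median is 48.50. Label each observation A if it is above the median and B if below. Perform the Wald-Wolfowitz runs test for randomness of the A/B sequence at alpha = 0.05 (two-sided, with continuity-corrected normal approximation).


Step 1: Compute median = 48.50; label A = above, B = below.
Labels in order: AABBBABBBABAAABA  (n_A = 8, n_B = 8)
Step 2: Count runs R = 9.
Step 3: Under H0 (random ordering), E[R] = 2*n_A*n_B/(n_A+n_B) + 1 = 2*8*8/16 + 1 = 9.0000.
        Var[R] = 2*n_A*n_B*(2*n_A*n_B - n_A - n_B) / ((n_A+n_B)^2 * (n_A+n_B-1)) = 14336/3840 = 3.7333.
        SD[R] = 1.9322.
Step 4: R = E[R], so z = 0 with no continuity correction.
Step 5: Two-sided p-value via normal approximation = 2*(1 - Phi(|z|)) = 1.000000.
Step 6: alpha = 0.05. fail to reject H0.

R = 9, z = 0.0000, p = 1.000000, fail to reject H0.


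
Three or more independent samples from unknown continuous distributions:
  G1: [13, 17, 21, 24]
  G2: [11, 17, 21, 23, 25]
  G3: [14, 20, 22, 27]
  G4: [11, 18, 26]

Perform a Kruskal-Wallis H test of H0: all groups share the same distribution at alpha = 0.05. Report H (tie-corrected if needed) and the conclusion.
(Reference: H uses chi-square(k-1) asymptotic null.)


Step 1: Combine all N = 16 observations and assign midranks.
sorted (value, group, rank): (11,G2,1.5), (11,G4,1.5), (13,G1,3), (14,G3,4), (17,G1,5.5), (17,G2,5.5), (18,G4,7), (20,G3,8), (21,G1,9.5), (21,G2,9.5), (22,G3,11), (23,G2,12), (24,G1,13), (25,G2,14), (26,G4,15), (27,G3,16)
Step 2: Sum ranks within each group.
R_1 = 31 (n_1 = 4)
R_2 = 42.5 (n_2 = 5)
R_3 = 39 (n_3 = 4)
R_4 = 23.5 (n_4 = 3)
Step 3: H = 12/(N(N+1)) * sum(R_i^2/n_i) - 3(N+1)
     = 12/(16*17) * (31^2/4 + 42.5^2/5 + 39^2/4 + 23.5^2/3) - 3*17
     = 0.044118 * 1165.83 - 51
     = 0.433824.
Step 4: Ties present; correction factor C = 1 - 18/(16^3 - 16) = 0.995588. Corrected H = 0.433824 / 0.995588 = 0.435746.
Step 5: Under H0, H ~ chi^2(3); p-value = 0.932763.
Step 6: alpha = 0.05. fail to reject H0.

H = 0.4357, df = 3, p = 0.932763, fail to reject H0.


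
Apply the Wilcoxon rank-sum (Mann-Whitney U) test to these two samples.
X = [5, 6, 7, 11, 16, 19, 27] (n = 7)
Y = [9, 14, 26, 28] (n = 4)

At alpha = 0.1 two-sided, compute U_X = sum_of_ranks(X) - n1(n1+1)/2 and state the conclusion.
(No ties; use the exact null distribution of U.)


Step 1: Combine and sort all 11 observations; assign midranks.
sorted (value, group): (5,X), (6,X), (7,X), (9,Y), (11,X), (14,Y), (16,X), (19,X), (26,Y), (27,X), (28,Y)
ranks: 5->1, 6->2, 7->3, 9->4, 11->5, 14->6, 16->7, 19->8, 26->9, 27->10, 28->11
Step 2: Rank sum for X: R1 = 1 + 2 + 3 + 5 + 7 + 8 + 10 = 36.
Step 3: U_X = R1 - n1(n1+1)/2 = 36 - 7*8/2 = 36 - 28 = 8.
       U_Y = n1*n2 - U_X = 28 - 8 = 20.
Step 4: No ties, so the exact null distribution of U (based on enumerating the C(11,7) = 330 equally likely rank assignments) gives the two-sided p-value.
Step 5: p-value = 0.315152; compare to alpha = 0.1. fail to reject H0.

U_X = 8, p = 0.315152, fail to reject H0 at alpha = 0.1.


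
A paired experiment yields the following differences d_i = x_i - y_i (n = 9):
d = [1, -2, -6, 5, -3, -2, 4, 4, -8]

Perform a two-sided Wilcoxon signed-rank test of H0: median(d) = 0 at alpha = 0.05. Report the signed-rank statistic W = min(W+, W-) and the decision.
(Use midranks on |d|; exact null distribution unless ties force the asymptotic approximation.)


Step 1: Drop any zero differences (none here) and take |d_i|.
|d| = [1, 2, 6, 5, 3, 2, 4, 4, 8]
Step 2: Midrank |d_i| (ties get averaged ranks).
ranks: |1|->1, |2|->2.5, |6|->8, |5|->7, |3|->4, |2|->2.5, |4|->5.5, |4|->5.5, |8|->9
Step 3: Attach original signs; sum ranks with positive sign and with negative sign.
W+ = 1 + 7 + 5.5 + 5.5 = 19
W- = 2.5 + 8 + 4 + 2.5 + 9 = 26
(Check: W+ + W- = 45 should equal n(n+1)/2 = 45.)
Step 4: Test statistic W = min(W+, W-) = 19.
Step 5: Ties in |d|, so use the tie-corrected normal approximation.
        E[W] = n(n+1)/4 = 9*10/4 = 22.5.
        Tie groups: |d|=2 (t=2), |d|=4 (t=2); sum(t^3 - t) = 12.
        Var[W] = n(n+1)(2n+1)/24 - sum(t^3-t)/48 = 1710/24 - 12/48 = 71.
        z = (W - E[W]) / sqrt(Var[W]) = (19 - 22.5) / 8.4261 = -0.4154.
        Two-sided p = 2*Phi(z) = 0.677868.
Step 6: alpha = 0.05. fail to reject H0.

W+ = 19, W- = 26, W = min = 19, p = 0.677868, fail to reject H0.


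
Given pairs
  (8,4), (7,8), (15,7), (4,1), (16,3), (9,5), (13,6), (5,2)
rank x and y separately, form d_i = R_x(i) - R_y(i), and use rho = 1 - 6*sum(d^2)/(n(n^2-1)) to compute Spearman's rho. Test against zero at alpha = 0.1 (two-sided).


Step 1: Rank x and y separately (midranks; no ties here).
rank(x): 8->4, 7->3, 15->7, 4->1, 16->8, 9->5, 13->6, 5->2
rank(y): 4->4, 8->8, 7->7, 1->1, 3->3, 5->5, 6->6, 2->2
Step 2: d_i = R_x(i) - R_y(i); compute d_i^2.
  (4-4)^2=0, (3-8)^2=25, (7-7)^2=0, (1-1)^2=0, (8-3)^2=25, (5-5)^2=0, (6-6)^2=0, (2-2)^2=0
sum(d^2) = 50.
Step 3: rho = 1 - 6*50 / (8*(8^2 - 1)) = 1 - 300/504 = 0.404762.
Step 4: Under H0, t = rho * sqrt((n-2)/(1-rho^2)) = 1.0842 ~ t(6).
Step 5: Two-sided p-value from the t-distribution with 6 df = 0.319889.
Step 6: alpha = 0.1. fail to reject H0.

rho = 0.4048, p = 0.319889, fail to reject H0 at alpha = 0.1.


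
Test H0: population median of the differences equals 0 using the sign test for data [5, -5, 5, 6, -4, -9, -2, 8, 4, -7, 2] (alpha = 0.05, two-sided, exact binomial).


Step 1: Discard zero differences. Original n = 11; n_eff = number of nonzero differences = 11.
Nonzero differences (with sign): +5, -5, +5, +6, -4, -9, -2, +8, +4, -7, +2
Step 2: Count signs: positive = 6, negative = 5.
Step 3: Under H0: P(positive) = 0.5, so the number of positives S ~ Bin(11, 0.5).
Step 4: Two-sided exact p-value = sum of Bin(11,0.5) probabilities at or below the observed probability = 1.000000.
Step 5: alpha = 0.05. fail to reject H0.

n_eff = 11, pos = 6, neg = 5, p = 1.000000, fail to reject H0.


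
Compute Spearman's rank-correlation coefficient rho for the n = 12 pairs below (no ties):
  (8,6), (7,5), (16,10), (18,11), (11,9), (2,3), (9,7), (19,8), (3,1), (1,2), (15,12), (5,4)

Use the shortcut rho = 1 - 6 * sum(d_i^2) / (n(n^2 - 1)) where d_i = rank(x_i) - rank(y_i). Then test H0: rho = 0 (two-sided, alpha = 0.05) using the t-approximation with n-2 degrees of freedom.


Step 1: Rank x and y separately (midranks; no ties here).
rank(x): 8->6, 7->5, 16->10, 18->11, 11->8, 2->2, 9->7, 19->12, 3->3, 1->1, 15->9, 5->4
rank(y): 6->6, 5->5, 10->10, 11->11, 9->9, 3->3, 7->7, 8->8, 1->1, 2->2, 12->12, 4->4
Step 2: d_i = R_x(i) - R_y(i); compute d_i^2.
  (6-6)^2=0, (5-5)^2=0, (10-10)^2=0, (11-11)^2=0, (8-9)^2=1, (2-3)^2=1, (7-7)^2=0, (12-8)^2=16, (3-1)^2=4, (1-2)^2=1, (9-12)^2=9, (4-4)^2=0
sum(d^2) = 32.
Step 3: rho = 1 - 6*32 / (12*(12^2 - 1)) = 1 - 192/1716 = 0.888112.
Step 4: Under H0, t = rho * sqrt((n-2)/(1-rho^2)) = 6.1103 ~ t(10).
Step 5: Two-sided p-value from the t-distribution with 10 df = 0.000114.
Step 6: alpha = 0.05. reject H0.

rho = 0.8881, p = 0.000114, reject H0 at alpha = 0.05.


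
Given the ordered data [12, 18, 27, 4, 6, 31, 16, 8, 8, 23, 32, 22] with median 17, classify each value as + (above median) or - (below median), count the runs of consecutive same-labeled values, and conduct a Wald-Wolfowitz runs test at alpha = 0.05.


Step 1: Compute median = 17; label A = above, B = below.
Labels in order: BAABBABBBAAA  (n_A = 6, n_B = 6)
Step 2: Count runs R = 6.
Step 3: Under H0 (random ordering), E[R] = 2*n_A*n_B/(n_A+n_B) + 1 = 2*6*6/12 + 1 = 7.0000.
        Var[R] = 2*n_A*n_B*(2*n_A*n_B - n_A - n_B) / ((n_A+n_B)^2 * (n_A+n_B-1)) = 4320/1584 = 2.7273.
        SD[R] = 1.6514.
Step 4: Continuity-corrected z = (R + 0.5 - E[R]) / SD[R] = (6 + 0.5 - 7.0000) / 1.6514 = -0.3028.
Step 5: Two-sided p-value via normal approximation = 2*(1 - Phi(|z|)) = 0.762069.
Step 6: alpha = 0.05. fail to reject H0.

R = 6, z = -0.3028, p = 0.762069, fail to reject H0.


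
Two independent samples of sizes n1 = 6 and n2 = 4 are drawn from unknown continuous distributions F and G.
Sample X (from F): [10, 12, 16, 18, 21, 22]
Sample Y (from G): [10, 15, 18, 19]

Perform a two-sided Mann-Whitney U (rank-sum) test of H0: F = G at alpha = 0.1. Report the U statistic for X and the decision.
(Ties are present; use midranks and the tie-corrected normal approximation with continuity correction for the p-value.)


Step 1: Combine and sort all 10 observations; assign midranks.
sorted (value, group): (10,X), (10,Y), (12,X), (15,Y), (16,X), (18,X), (18,Y), (19,Y), (21,X), (22,X)
ranks: 10->1.5, 10->1.5, 12->3, 15->4, 16->5, 18->6.5, 18->6.5, 19->8, 21->9, 22->10
Step 2: Rank sum for X: R1 = 1.5 + 3 + 5 + 6.5 + 9 + 10 = 35.
Step 3: U_X = R1 - n1(n1+1)/2 = 35 - 6*7/2 = 35 - 21 = 14.
       U_Y = n1*n2 - U_X = 24 - 14 = 10.
Step 4: Ties are present, so use the tie-corrected normal approximation (with continuity correction) for the p-value.
Step 5: p-value = 0.747637; compare to alpha = 0.1. fail to reject H0.

U_X = 14, p = 0.747637, fail to reject H0 at alpha = 0.1.


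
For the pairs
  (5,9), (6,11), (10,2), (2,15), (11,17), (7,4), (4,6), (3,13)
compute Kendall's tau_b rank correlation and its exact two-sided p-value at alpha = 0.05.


Step 1: Enumerate the 28 unordered pairs (i,j) with i<j and classify each by sign(x_j-x_i) * sign(y_j-y_i).
  (1,2):dx=+1,dy=+2->C; (1,3):dx=+5,dy=-7->D; (1,4):dx=-3,dy=+6->D; (1,5):dx=+6,dy=+8->C
  (1,6):dx=+2,dy=-5->D; (1,7):dx=-1,dy=-3->C; (1,8):dx=-2,dy=+4->D; (2,3):dx=+4,dy=-9->D
  (2,4):dx=-4,dy=+4->D; (2,5):dx=+5,dy=+6->C; (2,6):dx=+1,dy=-7->D; (2,7):dx=-2,dy=-5->C
  (2,8):dx=-3,dy=+2->D; (3,4):dx=-8,dy=+13->D; (3,5):dx=+1,dy=+15->C; (3,6):dx=-3,dy=+2->D
  (3,7):dx=-6,dy=+4->D; (3,8):dx=-7,dy=+11->D; (4,5):dx=+9,dy=+2->C; (4,6):dx=+5,dy=-11->D
  (4,7):dx=+2,dy=-9->D; (4,8):dx=+1,dy=-2->D; (5,6):dx=-4,dy=-13->C; (5,7):dx=-7,dy=-11->C
  (5,8):dx=-8,dy=-4->C; (6,7):dx=-3,dy=+2->D; (6,8):dx=-4,dy=+9->D; (7,8):dx=-1,dy=+7->D
Step 2: C = 10, D = 18, total pairs = 28.
Step 3: tau = (C - D)/(n(n-1)/2) = (10 - 18)/28 = -0.285714.
Step 4: Exact two-sided p-value (enumerate n! = 40320 permutations of y under H0): p = 0.398760.
Step 5: alpha = 0.05. fail to reject H0.

tau_b = -0.2857 (C=10, D=18), p = 0.398760, fail to reject H0.


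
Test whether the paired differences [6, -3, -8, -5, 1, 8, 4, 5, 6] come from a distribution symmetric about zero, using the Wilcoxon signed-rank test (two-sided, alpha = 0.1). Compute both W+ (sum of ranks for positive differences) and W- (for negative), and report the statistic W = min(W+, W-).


Step 1: Drop any zero differences (none here) and take |d_i|.
|d| = [6, 3, 8, 5, 1, 8, 4, 5, 6]
Step 2: Midrank |d_i| (ties get averaged ranks).
ranks: |6|->6.5, |3|->2, |8|->8.5, |5|->4.5, |1|->1, |8|->8.5, |4|->3, |5|->4.5, |6|->6.5
Step 3: Attach original signs; sum ranks with positive sign and with negative sign.
W+ = 6.5 + 1 + 8.5 + 3 + 4.5 + 6.5 = 30
W- = 2 + 8.5 + 4.5 = 15
(Check: W+ + W- = 45 should equal n(n+1)/2 = 45.)
Step 4: Test statistic W = min(W+, W-) = 15.
Step 5: Ties in |d|, so use the tie-corrected normal approximation.
        E[W] = n(n+1)/4 = 9*10/4 = 22.5.
        Tie groups: |d|=5 (t=2), |d|=6 (t=2), |d|=8 (t=2); sum(t^3 - t) = 18.
        Var[W] = n(n+1)(2n+1)/24 - sum(t^3-t)/48 = 1710/24 - 18/48 = 70.875.
        z = (W - E[W]) / sqrt(Var[W]) = (15 - 22.5) / 8.4187 = -0.8909.
        Two-sided p = 2*Phi(z) = 0.372998.
Step 6: alpha = 0.1. fail to reject H0.

W+ = 30, W- = 15, W = min = 15, p = 0.372998, fail to reject H0.


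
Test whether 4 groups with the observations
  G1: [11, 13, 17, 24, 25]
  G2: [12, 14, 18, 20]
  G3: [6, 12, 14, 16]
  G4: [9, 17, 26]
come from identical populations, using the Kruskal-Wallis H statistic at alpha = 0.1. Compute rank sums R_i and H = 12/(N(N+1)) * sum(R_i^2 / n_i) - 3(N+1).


Step 1: Combine all N = 16 observations and assign midranks.
sorted (value, group, rank): (6,G3,1), (9,G4,2), (11,G1,3), (12,G2,4.5), (12,G3,4.5), (13,G1,6), (14,G2,7.5), (14,G3,7.5), (16,G3,9), (17,G1,10.5), (17,G4,10.5), (18,G2,12), (20,G2,13), (24,G1,14), (25,G1,15), (26,G4,16)
Step 2: Sum ranks within each group.
R_1 = 48.5 (n_1 = 5)
R_2 = 37 (n_2 = 4)
R_3 = 22 (n_3 = 4)
R_4 = 28.5 (n_4 = 3)
Step 3: H = 12/(N(N+1)) * sum(R_i^2/n_i) - 3(N+1)
     = 12/(16*17) * (48.5^2/5 + 37^2/4 + 22^2/4 + 28.5^2/3) - 3*17
     = 0.044118 * 1204.45 - 51
     = 2.137500.
Step 4: Ties present; correction factor C = 1 - 18/(16^3 - 16) = 0.995588. Corrected H = 2.137500 / 0.995588 = 2.146972.
Step 5: Under H0, H ~ chi^2(3); p-value = 0.542469.
Step 6: alpha = 0.1. fail to reject H0.

H = 2.1470, df = 3, p = 0.542469, fail to reject H0.


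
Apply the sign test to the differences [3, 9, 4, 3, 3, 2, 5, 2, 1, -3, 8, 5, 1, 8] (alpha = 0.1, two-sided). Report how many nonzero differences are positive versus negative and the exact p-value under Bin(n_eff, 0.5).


Step 1: Discard zero differences. Original n = 14; n_eff = number of nonzero differences = 14.
Nonzero differences (with sign): +3, +9, +4, +3, +3, +2, +5, +2, +1, -3, +8, +5, +1, +8
Step 2: Count signs: positive = 13, negative = 1.
Step 3: Under H0: P(positive) = 0.5, so the number of positives S ~ Bin(14, 0.5).
Step 4: Two-sided exact p-value = sum of Bin(14,0.5) probabilities at or below the observed probability = 0.001831.
Step 5: alpha = 0.1. reject H0.

n_eff = 14, pos = 13, neg = 1, p = 0.001831, reject H0.


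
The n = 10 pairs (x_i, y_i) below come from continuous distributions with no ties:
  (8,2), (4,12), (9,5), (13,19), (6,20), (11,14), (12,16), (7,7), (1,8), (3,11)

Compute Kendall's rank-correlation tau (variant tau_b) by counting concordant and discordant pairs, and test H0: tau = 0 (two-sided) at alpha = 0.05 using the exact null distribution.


Step 1: Enumerate the 45 unordered pairs (i,j) with i<j and classify each by sign(x_j-x_i) * sign(y_j-y_i).
  (1,2):dx=-4,dy=+10->D; (1,3):dx=+1,dy=+3->C; (1,4):dx=+5,dy=+17->C; (1,5):dx=-2,dy=+18->D
  (1,6):dx=+3,dy=+12->C; (1,7):dx=+4,dy=+14->C; (1,8):dx=-1,dy=+5->D; (1,9):dx=-7,dy=+6->D
  (1,10):dx=-5,dy=+9->D; (2,3):dx=+5,dy=-7->D; (2,4):dx=+9,dy=+7->C; (2,5):dx=+2,dy=+8->C
  (2,6):dx=+7,dy=+2->C; (2,7):dx=+8,dy=+4->C; (2,8):dx=+3,dy=-5->D; (2,9):dx=-3,dy=-4->C
  (2,10):dx=-1,dy=-1->C; (3,4):dx=+4,dy=+14->C; (3,5):dx=-3,dy=+15->D; (3,6):dx=+2,dy=+9->C
  (3,7):dx=+3,dy=+11->C; (3,8):dx=-2,dy=+2->D; (3,9):dx=-8,dy=+3->D; (3,10):dx=-6,dy=+6->D
  (4,5):dx=-7,dy=+1->D; (4,6):dx=-2,dy=-5->C; (4,7):dx=-1,dy=-3->C; (4,8):dx=-6,dy=-12->C
  (4,9):dx=-12,dy=-11->C; (4,10):dx=-10,dy=-8->C; (5,6):dx=+5,dy=-6->D; (5,7):dx=+6,dy=-4->D
  (5,8):dx=+1,dy=-13->D; (5,9):dx=-5,dy=-12->C; (5,10):dx=-3,dy=-9->C; (6,7):dx=+1,dy=+2->C
  (6,8):dx=-4,dy=-7->C; (6,9):dx=-10,dy=-6->C; (6,10):dx=-8,dy=-3->C; (7,8):dx=-5,dy=-9->C
  (7,9):dx=-11,dy=-8->C; (7,10):dx=-9,dy=-5->C; (8,9):dx=-6,dy=+1->D; (8,10):dx=-4,dy=+4->D
  (9,10):dx=+2,dy=+3->C
Step 2: C = 28, D = 17, total pairs = 45.
Step 3: tau = (C - D)/(n(n-1)/2) = (28 - 17)/45 = 0.244444.
Step 4: Exact two-sided p-value (enumerate n! = 3628800 permutations of y under H0): p = 0.380720.
Step 5: alpha = 0.05. fail to reject H0.

tau_b = 0.2444 (C=28, D=17), p = 0.380720, fail to reject H0.


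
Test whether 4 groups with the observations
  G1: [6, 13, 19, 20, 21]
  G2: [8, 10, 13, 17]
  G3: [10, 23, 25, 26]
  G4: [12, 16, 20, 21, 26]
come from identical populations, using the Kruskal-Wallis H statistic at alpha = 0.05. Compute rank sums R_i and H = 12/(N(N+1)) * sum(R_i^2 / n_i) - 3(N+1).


Step 1: Combine all N = 18 observations and assign midranks.
sorted (value, group, rank): (6,G1,1), (8,G2,2), (10,G2,3.5), (10,G3,3.5), (12,G4,5), (13,G1,6.5), (13,G2,6.5), (16,G4,8), (17,G2,9), (19,G1,10), (20,G1,11.5), (20,G4,11.5), (21,G1,13.5), (21,G4,13.5), (23,G3,15), (25,G3,16), (26,G3,17.5), (26,G4,17.5)
Step 2: Sum ranks within each group.
R_1 = 42.5 (n_1 = 5)
R_2 = 21 (n_2 = 4)
R_3 = 52 (n_3 = 4)
R_4 = 55.5 (n_4 = 5)
Step 3: H = 12/(N(N+1)) * sum(R_i^2/n_i) - 3(N+1)
     = 12/(18*19) * (42.5^2/5 + 21^2/4 + 52^2/4 + 55.5^2/5) - 3*19
     = 0.035088 * 1763.55 - 57
     = 4.878947.
Step 4: Ties present; correction factor C = 1 - 30/(18^3 - 18) = 0.994840. Corrected H = 4.878947 / 0.994840 = 4.904253.
Step 5: Under H0, H ~ chi^2(3); p-value = 0.178944.
Step 6: alpha = 0.05. fail to reject H0.

H = 4.9043, df = 3, p = 0.178944, fail to reject H0.


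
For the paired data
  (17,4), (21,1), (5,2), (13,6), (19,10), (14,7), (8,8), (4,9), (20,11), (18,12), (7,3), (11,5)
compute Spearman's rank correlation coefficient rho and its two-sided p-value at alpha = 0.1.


Step 1: Rank x and y separately (midranks; no ties here).
rank(x): 17->8, 21->12, 5->2, 13->6, 19->10, 14->7, 8->4, 4->1, 20->11, 18->9, 7->3, 11->5
rank(y): 4->4, 1->1, 2->2, 6->6, 10->10, 7->7, 8->8, 9->9, 11->11, 12->12, 3->3, 5->5
Step 2: d_i = R_x(i) - R_y(i); compute d_i^2.
  (8-4)^2=16, (12-1)^2=121, (2-2)^2=0, (6-6)^2=0, (10-10)^2=0, (7-7)^2=0, (4-8)^2=16, (1-9)^2=64, (11-11)^2=0, (9-12)^2=9, (3-3)^2=0, (5-5)^2=0
sum(d^2) = 226.
Step 3: rho = 1 - 6*226 / (12*(12^2 - 1)) = 1 - 1356/1716 = 0.209790.
Step 4: Under H0, t = rho * sqrt((n-2)/(1-rho^2)) = 0.6785 ~ t(10).
Step 5: Two-sided p-value from the t-distribution with 10 df = 0.512841.
Step 6: alpha = 0.1. fail to reject H0.

rho = 0.2098, p = 0.512841, fail to reject H0 at alpha = 0.1.


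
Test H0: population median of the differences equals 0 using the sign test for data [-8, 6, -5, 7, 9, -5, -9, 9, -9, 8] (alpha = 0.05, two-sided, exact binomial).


Step 1: Discard zero differences. Original n = 10; n_eff = number of nonzero differences = 10.
Nonzero differences (with sign): -8, +6, -5, +7, +9, -5, -9, +9, -9, +8
Step 2: Count signs: positive = 5, negative = 5.
Step 3: Under H0: P(positive) = 0.5, so the number of positives S ~ Bin(10, 0.5).
Step 4: Two-sided exact p-value = sum of Bin(10,0.5) probabilities at or below the observed probability = 1.000000.
Step 5: alpha = 0.05. fail to reject H0.

n_eff = 10, pos = 5, neg = 5, p = 1.000000, fail to reject H0.


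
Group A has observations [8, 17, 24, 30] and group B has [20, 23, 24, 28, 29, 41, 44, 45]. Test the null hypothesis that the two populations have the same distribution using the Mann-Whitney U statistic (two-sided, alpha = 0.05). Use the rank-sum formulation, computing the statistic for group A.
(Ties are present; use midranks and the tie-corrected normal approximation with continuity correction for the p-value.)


Step 1: Combine and sort all 12 observations; assign midranks.
sorted (value, group): (8,X), (17,X), (20,Y), (23,Y), (24,X), (24,Y), (28,Y), (29,Y), (30,X), (41,Y), (44,Y), (45,Y)
ranks: 8->1, 17->2, 20->3, 23->4, 24->5.5, 24->5.5, 28->7, 29->8, 30->9, 41->10, 44->11, 45->12
Step 2: Rank sum for X: R1 = 1 + 2 + 5.5 + 9 = 17.5.
Step 3: U_X = R1 - n1(n1+1)/2 = 17.5 - 4*5/2 = 17.5 - 10 = 7.5.
       U_Y = n1*n2 - U_X = 32 - 7.5 = 24.5.
Step 4: Ties are present, so use the tie-corrected normal approximation (with continuity correction) for the p-value.
Step 5: p-value = 0.173478; compare to alpha = 0.05. fail to reject H0.

U_X = 7.5, p = 0.173478, fail to reject H0 at alpha = 0.05.


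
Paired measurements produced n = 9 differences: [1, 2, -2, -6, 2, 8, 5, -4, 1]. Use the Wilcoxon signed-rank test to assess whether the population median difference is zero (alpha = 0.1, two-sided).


Step 1: Drop any zero differences (none here) and take |d_i|.
|d| = [1, 2, 2, 6, 2, 8, 5, 4, 1]
Step 2: Midrank |d_i| (ties get averaged ranks).
ranks: |1|->1.5, |2|->4, |2|->4, |6|->8, |2|->4, |8|->9, |5|->7, |4|->6, |1|->1.5
Step 3: Attach original signs; sum ranks with positive sign and with negative sign.
W+ = 1.5 + 4 + 4 + 9 + 7 + 1.5 = 27
W- = 4 + 8 + 6 = 18
(Check: W+ + W- = 45 should equal n(n+1)/2 = 45.)
Step 4: Test statistic W = min(W+, W-) = 18.
Step 5: Ties in |d|, so use the tie-corrected normal approximation.
        E[W] = n(n+1)/4 = 9*10/4 = 22.5.
        Tie groups: |d|=1 (t=2), |d|=2 (t=3); sum(t^3 - t) = 30.
        Var[W] = n(n+1)(2n+1)/24 - sum(t^3-t)/48 = 1710/24 - 30/48 = 70.625.
        z = (W - E[W]) / sqrt(Var[W]) = (18 - 22.5) / 8.4039 = -0.5355.
        Two-sided p = 2*Phi(z) = 0.592326.
Step 6: alpha = 0.1. fail to reject H0.

W+ = 27, W- = 18, W = min = 18, p = 0.592326, fail to reject H0.


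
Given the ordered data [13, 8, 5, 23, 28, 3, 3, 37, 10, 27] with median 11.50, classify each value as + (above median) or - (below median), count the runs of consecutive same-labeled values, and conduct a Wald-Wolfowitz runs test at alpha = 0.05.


Step 1: Compute median = 11.50; label A = above, B = below.
Labels in order: ABBAABBABA  (n_A = 5, n_B = 5)
Step 2: Count runs R = 7.
Step 3: Under H0 (random ordering), E[R] = 2*n_A*n_B/(n_A+n_B) + 1 = 2*5*5/10 + 1 = 6.0000.
        Var[R] = 2*n_A*n_B*(2*n_A*n_B - n_A - n_B) / ((n_A+n_B)^2 * (n_A+n_B-1)) = 2000/900 = 2.2222.
        SD[R] = 1.4907.
Step 4: Continuity-corrected z = (R - 0.5 - E[R]) / SD[R] = (7 - 0.5 - 6.0000) / 1.4907 = 0.3354.
Step 5: Two-sided p-value via normal approximation = 2*(1 - Phi(|z|)) = 0.737316.
Step 6: alpha = 0.05. fail to reject H0.

R = 7, z = 0.3354, p = 0.737316, fail to reject H0.


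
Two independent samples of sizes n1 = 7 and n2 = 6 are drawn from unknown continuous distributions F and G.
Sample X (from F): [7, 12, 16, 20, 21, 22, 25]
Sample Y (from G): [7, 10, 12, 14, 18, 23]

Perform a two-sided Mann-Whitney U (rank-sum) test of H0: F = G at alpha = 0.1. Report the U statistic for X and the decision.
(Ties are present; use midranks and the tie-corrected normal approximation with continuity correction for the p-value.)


Step 1: Combine and sort all 13 observations; assign midranks.
sorted (value, group): (7,X), (7,Y), (10,Y), (12,X), (12,Y), (14,Y), (16,X), (18,Y), (20,X), (21,X), (22,X), (23,Y), (25,X)
ranks: 7->1.5, 7->1.5, 10->3, 12->4.5, 12->4.5, 14->6, 16->7, 18->8, 20->9, 21->10, 22->11, 23->12, 25->13
Step 2: Rank sum for X: R1 = 1.5 + 4.5 + 7 + 9 + 10 + 11 + 13 = 56.
Step 3: U_X = R1 - n1(n1+1)/2 = 56 - 7*8/2 = 56 - 28 = 28.
       U_Y = n1*n2 - U_X = 42 - 28 = 14.
Step 4: Ties are present, so use the tie-corrected normal approximation (with continuity correction) for the p-value.
Step 5: p-value = 0.351785; compare to alpha = 0.1. fail to reject H0.

U_X = 28, p = 0.351785, fail to reject H0 at alpha = 0.1.


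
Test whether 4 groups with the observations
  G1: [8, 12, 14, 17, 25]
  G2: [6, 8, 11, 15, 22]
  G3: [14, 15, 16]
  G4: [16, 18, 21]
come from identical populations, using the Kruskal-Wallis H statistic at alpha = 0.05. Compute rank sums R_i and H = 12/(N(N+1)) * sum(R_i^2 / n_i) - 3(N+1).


Step 1: Combine all N = 16 observations and assign midranks.
sorted (value, group, rank): (6,G2,1), (8,G1,2.5), (8,G2,2.5), (11,G2,4), (12,G1,5), (14,G1,6.5), (14,G3,6.5), (15,G2,8.5), (15,G3,8.5), (16,G3,10.5), (16,G4,10.5), (17,G1,12), (18,G4,13), (21,G4,14), (22,G2,15), (25,G1,16)
Step 2: Sum ranks within each group.
R_1 = 42 (n_1 = 5)
R_2 = 31 (n_2 = 5)
R_3 = 25.5 (n_3 = 3)
R_4 = 37.5 (n_4 = 3)
Step 3: H = 12/(N(N+1)) * sum(R_i^2/n_i) - 3(N+1)
     = 12/(16*17) * (42^2/5 + 31^2/5 + 25.5^2/3 + 37.5^2/3) - 3*17
     = 0.044118 * 1230.5 - 51
     = 3.286765.
Step 4: Ties present; correction factor C = 1 - 24/(16^3 - 16) = 0.994118. Corrected H = 3.286765 / 0.994118 = 3.306213.
Step 5: Under H0, H ~ chi^2(3); p-value = 0.346779.
Step 6: alpha = 0.05. fail to reject H0.

H = 3.3062, df = 3, p = 0.346779, fail to reject H0.


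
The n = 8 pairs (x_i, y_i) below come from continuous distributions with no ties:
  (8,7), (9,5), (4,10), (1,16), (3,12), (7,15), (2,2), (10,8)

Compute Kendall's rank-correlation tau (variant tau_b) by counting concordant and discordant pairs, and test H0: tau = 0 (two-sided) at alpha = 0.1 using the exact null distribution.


Step 1: Enumerate the 28 unordered pairs (i,j) with i<j and classify each by sign(x_j-x_i) * sign(y_j-y_i).
  (1,2):dx=+1,dy=-2->D; (1,3):dx=-4,dy=+3->D; (1,4):dx=-7,dy=+9->D; (1,5):dx=-5,dy=+5->D
  (1,6):dx=-1,dy=+8->D; (1,7):dx=-6,dy=-5->C; (1,8):dx=+2,dy=+1->C; (2,3):dx=-5,dy=+5->D
  (2,4):dx=-8,dy=+11->D; (2,5):dx=-6,dy=+7->D; (2,6):dx=-2,dy=+10->D; (2,7):dx=-7,dy=-3->C
  (2,8):dx=+1,dy=+3->C; (3,4):dx=-3,dy=+6->D; (3,5):dx=-1,dy=+2->D; (3,6):dx=+3,dy=+5->C
  (3,7):dx=-2,dy=-8->C; (3,8):dx=+6,dy=-2->D; (4,5):dx=+2,dy=-4->D; (4,6):dx=+6,dy=-1->D
  (4,7):dx=+1,dy=-14->D; (4,8):dx=+9,dy=-8->D; (5,6):dx=+4,dy=+3->C; (5,7):dx=-1,dy=-10->C
  (5,8):dx=+7,dy=-4->D; (6,7):dx=-5,dy=-13->C; (6,8):dx=+3,dy=-7->D; (7,8):dx=+8,dy=+6->C
Step 2: C = 10, D = 18, total pairs = 28.
Step 3: tau = (C - D)/(n(n-1)/2) = (10 - 18)/28 = -0.285714.
Step 4: Exact two-sided p-value (enumerate n! = 40320 permutations of y under H0): p = 0.398760.
Step 5: alpha = 0.1. fail to reject H0.

tau_b = -0.2857 (C=10, D=18), p = 0.398760, fail to reject H0.
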